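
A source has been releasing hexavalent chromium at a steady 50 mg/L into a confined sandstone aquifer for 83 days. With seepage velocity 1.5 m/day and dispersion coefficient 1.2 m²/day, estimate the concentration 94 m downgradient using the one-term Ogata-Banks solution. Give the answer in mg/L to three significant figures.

For a continuous step input, C/C₀ ≈ ½·erfc((x−vt)/(2√(Dt))).
vt = 1.5 × 83 = 124.5 m and 2√(Dt) = 2√(1.2 × 83) = 19.96 m.
Argument (x−vt)/(2√(Dt)) = (94 − 124.5)/19.96 = -1.528; ½·erfc(-1.528) = 0.9846.
C = 50 × 0.9846 = 49.2 mg/L.

49.2 mg/L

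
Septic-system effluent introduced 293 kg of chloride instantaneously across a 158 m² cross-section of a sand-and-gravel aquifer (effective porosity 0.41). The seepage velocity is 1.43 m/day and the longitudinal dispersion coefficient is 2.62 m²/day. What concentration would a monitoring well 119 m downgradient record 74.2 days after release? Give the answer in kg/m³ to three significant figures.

0.0739 kg/m³

For an instantaneous plane source, C(x,t) = M/(n_e·A·√(4πDt)) · exp(−(x−vt)²/(4Dt)), with n_e·A the pore (flow) area.
Plume center vt = 1.43 × 74.2 = 106.106 m, so the well at 119 m is 12.894 m downgradient of the peak.
√(4πDt) = 49.43 m, giving peak height M/(n_e·A·√(4πDt)) = 293/(0.41 × 158 × 49.43) = 0.09150 kg/m³.
(x−vt)²/(4Dt) = (12.894)²/(4 × 2.62 × 74.2) = 0.2138; exp(−0.2138) = 0.8075.
C = 0.09150 × 0.8075 = 0.0739 kg/m³.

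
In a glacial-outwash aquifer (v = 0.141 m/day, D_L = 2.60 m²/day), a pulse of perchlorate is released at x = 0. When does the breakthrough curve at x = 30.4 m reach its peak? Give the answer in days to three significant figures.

For the 1D instantaneous-source solution, setting ∂C/∂t = 0 at fixed x gives v²t² + 2Dt − x² = 0, so t = (√(D² + v²x²) − D)/v².
√(D² + v²x²) = √(2.60² + 0.141² × 30.4²) = 5.013; v² = 0.019881.
t = (5.013 − 2.60)/0.019881 = 121 days (vs. the pure-advection estimate x/v = 216 d).

121 days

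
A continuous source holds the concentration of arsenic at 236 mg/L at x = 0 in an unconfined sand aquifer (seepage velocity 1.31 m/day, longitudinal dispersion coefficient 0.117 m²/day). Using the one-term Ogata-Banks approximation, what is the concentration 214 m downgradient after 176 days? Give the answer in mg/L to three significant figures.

For a continuous step input, C/C₀ ≈ ½·erfc((x−vt)/(2√(Dt))).
vt = 1.31 × 176 = 230.56 m and 2√(Dt) = 2√(0.117 × 176) = 9.076 m.
Argument (x−vt)/(2√(Dt)) = (214 − 230.56)/9.076 = -1.825; ½·erfc(-1.825) = 0.9951.
C = 236 × 0.9951 = 235 mg/L.

235 mg/L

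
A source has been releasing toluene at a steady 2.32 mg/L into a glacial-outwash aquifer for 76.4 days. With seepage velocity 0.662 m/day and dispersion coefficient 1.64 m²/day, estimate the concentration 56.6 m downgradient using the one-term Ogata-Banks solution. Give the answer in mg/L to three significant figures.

For a continuous step input, C/C₀ ≈ ½·erfc((x−vt)/(2√(Dt))).
vt = 0.662 × 76.4 = 50.5768 m and 2√(Dt) = 2√(1.64 × 76.4) = 22.39 m.
Argument (x−vt)/(2√(Dt)) = (56.6 − 50.5768)/22.39 = 0.2690; ½·erfc(0.2690) = 0.3518.
C = 2.32 × 0.3518 = 0.816 mg/L.

0.816 mg/L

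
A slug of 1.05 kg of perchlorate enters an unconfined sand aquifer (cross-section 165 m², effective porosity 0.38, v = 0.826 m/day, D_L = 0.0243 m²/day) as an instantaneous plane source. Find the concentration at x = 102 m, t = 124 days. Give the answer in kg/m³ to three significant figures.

0.00268 kg/m³

For an instantaneous plane source, C(x,t) = M/(n_e·A·√(4πDt)) · exp(−(x−vt)²/(4Dt)), with n_e·A the pore (flow) area.
Plume center vt = 0.826 × 124 = 102.424 m, so the well at 102 m is 0.424 m upgradient of the peak.
√(4πDt) = 6.153 m, giving peak height M/(n_e·A·√(4πDt)) = 1.05/(0.38 × 165 × 6.153) = 0.002722 kg/m³.
(x−vt)²/(4Dt) = (-0.424)²/(4 × 0.0243 × 124) = 0.01492; exp(−0.01492) = 0.9852.
C = 0.002722 × 0.9852 = 0.00268 kg/m³.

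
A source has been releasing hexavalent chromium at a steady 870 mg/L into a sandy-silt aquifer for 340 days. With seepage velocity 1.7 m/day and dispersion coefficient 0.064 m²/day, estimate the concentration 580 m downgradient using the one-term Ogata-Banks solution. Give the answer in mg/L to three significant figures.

331 mg/L

For a continuous step input, C/C₀ ≈ ½·erfc((x−vt)/(2√(Dt))).
vt = 1.7 × 340 = 578 m and 2√(Dt) = 2√(0.064 × 340) = 9.330 m.
Argument (x−vt)/(2√(Dt)) = (580 − 578)/9.330 = 0.2144; ½·erfc(0.2144) = 0.3809.
C = 870 × 0.3809 = 331 mg/L.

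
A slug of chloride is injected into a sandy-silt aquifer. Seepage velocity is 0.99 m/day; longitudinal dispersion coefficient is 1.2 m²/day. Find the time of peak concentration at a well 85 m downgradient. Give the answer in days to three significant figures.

84.6 days

For the 1D instantaneous-source solution, setting ∂C/∂t = 0 at fixed x gives v²t² + 2Dt − x² = 0, so t = (√(D² + v²x²) − D)/v².
√(D² + v²x²) = √(1.2² + 0.99² × 85²) = 84.16; v² = 0.9801.
t = (84.16 − 1.2)/0.9801 = 84.6 days (vs. the pure-advection estimate x/v = 85.9 d).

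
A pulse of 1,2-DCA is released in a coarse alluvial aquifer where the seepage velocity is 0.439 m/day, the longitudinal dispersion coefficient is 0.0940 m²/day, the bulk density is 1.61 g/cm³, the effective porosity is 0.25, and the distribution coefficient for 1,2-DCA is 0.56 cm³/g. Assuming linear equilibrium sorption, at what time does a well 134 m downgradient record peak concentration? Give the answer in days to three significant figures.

Retardation factor R = 1 + ρ_b·K_d/n = 1 + 1.61 × 0.56/0.25 = 4.606.
Sorption retards both mechanisms: v_R = v/R = 0.09531 m/day, D_R = D/R = 0.02041 m²/day.
Peak time from v_R²t² + 2D_R t − x² = 0: t = (√(D_R² + v_R²x²) − D_R)/v_R².
√(D_R² + v_R²x²) = √(0.02041² + 0.09531² × 134²) = 12.77; v_R² = 0.009084.
t = (12.77 − 0.02041)/0.009084 = 1400 days.

1400 days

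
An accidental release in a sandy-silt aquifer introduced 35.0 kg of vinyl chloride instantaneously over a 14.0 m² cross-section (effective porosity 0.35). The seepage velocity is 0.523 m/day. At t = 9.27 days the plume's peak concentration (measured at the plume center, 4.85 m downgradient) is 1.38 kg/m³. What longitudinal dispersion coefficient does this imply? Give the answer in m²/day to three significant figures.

0.230 m²/day

At the plume center C_max = M/(n_e·A·√(4πDt)), so D = M²/(4πt·(n_e·A·C_max)²).
n_e·A·C_max = 0.35 × 14.0 × 1.38 = 6.762 kg/m.
D = 35.0²/(4π × 9.27 × 6.762²) = 0.230 m²/day.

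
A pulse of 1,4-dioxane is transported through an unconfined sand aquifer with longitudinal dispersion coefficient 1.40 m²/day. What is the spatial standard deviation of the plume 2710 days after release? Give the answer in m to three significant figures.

87.1 m

Dispersive spreading gives a Gaussian with σ² = 2Dt; advection only shifts the center.
σ = √(2 × 1.40 × 2710) = 87.1 m.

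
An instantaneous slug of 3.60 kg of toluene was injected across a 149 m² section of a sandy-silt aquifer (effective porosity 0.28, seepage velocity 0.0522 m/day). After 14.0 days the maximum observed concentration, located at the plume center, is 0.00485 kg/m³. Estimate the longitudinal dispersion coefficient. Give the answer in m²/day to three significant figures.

1.80 m²/day

At the plume center C_max = M/(n_e·A·√(4πDt)), so D = M²/(4πt·(n_e·A·C_max)²).
n_e·A·C_max = 0.28 × 149 × 0.00485 = 0.2023 kg/m.
D = 3.60²/(4π × 14.0 × 0.2023²) = 1.80 m²/day.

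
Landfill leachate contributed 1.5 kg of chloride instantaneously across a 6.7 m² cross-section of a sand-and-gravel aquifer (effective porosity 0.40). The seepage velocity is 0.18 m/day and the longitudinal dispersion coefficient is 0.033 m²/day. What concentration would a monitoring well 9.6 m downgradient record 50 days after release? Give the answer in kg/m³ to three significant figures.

0.116 kg/m³

For an instantaneous plane source, C(x,t) = M/(n_e·A·√(4πDt)) · exp(−(x−vt)²/(4Dt)), with n_e·A the pore (flow) area.
Plume center vt = 0.18 × 50 = 9 m, so the well at 9.6 m is 0.6 m downgradient of the peak.
√(4πDt) = 4.554 m, giving peak height M/(n_e·A·√(4πDt)) = 1.5/(0.40 × 6.7 × 4.554) = 0.1229 kg/m³.
(x−vt)²/(4Dt) = (0.6)²/(4 × 0.033 × 50) = 0.05455; exp(−0.05455) = 0.9469.
C = 0.1229 × 0.9469 = 0.116 kg/m³.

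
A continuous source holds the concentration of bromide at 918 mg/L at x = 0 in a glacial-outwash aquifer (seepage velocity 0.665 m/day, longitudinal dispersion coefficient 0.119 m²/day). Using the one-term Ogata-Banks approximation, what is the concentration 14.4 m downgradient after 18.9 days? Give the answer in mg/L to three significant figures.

For a continuous step input, C/C₀ ≈ ½·erfc((x−vt)/(2√(Dt))).
vt = 0.665 × 18.9 = 12.5685 m and 2√(Dt) = 2√(0.119 × 18.9) = 2.999 m.
Argument (x−vt)/(2√(Dt)) = (14.4 − 12.5685)/2.999 = 0.6107; ½·erfc(0.6107) = 0.1939.
C = 918 × 0.1939 = 178 mg/L.

178 mg/L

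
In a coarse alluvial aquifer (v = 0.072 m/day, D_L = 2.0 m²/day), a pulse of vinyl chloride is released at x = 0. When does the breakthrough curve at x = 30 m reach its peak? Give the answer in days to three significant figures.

182 days

For the 1D instantaneous-source solution, setting ∂C/∂t = 0 at fixed x gives v²t² + 2Dt − x² = 0, so t = (√(D² + v²x²) − D)/v².
√(D² + v²x²) = √(2.0² + 0.072² × 30²) = 2.944; v² = 0.005184.
t = (2.944 − 2.0)/0.005184 = 182 days (vs. the pure-advection estimate x/v = 417 d).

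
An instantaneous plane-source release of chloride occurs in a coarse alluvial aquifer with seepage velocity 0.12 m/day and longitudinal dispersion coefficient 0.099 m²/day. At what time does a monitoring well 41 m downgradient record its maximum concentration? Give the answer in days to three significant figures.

For the 1D instantaneous-source solution, setting ∂C/∂t = 0 at fixed x gives v²t² + 2Dt − x² = 0, so t = (√(D² + v²x²) − D)/v².
√(D² + v²x²) = √(0.099² + 0.12² × 41²) = 4.921; v² = 0.0144.
t = (4.921 − 0.099)/0.0144 = 335 days (vs. the pure-advection estimate x/v = 342 d).

335 days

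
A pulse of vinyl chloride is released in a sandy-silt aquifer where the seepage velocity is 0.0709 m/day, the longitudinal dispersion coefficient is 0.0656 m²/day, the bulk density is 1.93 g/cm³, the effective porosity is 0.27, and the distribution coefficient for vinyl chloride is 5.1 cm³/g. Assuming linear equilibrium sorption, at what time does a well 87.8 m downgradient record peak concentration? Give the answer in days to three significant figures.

45900 days

Retardation factor R = 1 + ρ_b·K_d/n = 1 + 1.93 × 5.1/0.27 = 37.46.
Sorption retards both mechanisms: v_R = v/R = 0.001893 m/day, D_R = D/R = 0.001751 m²/day.
Peak time from v_R²t² + 2D_R t − x² = 0: t = (√(D_R² + v_R²x²) − D_R)/v_R².
√(D_R² + v_R²x²) = √(0.001751² + 0.001893² × 87.8²) = 0.1662; v_R² = 3.583e-06.
t = (0.1662 − 0.001751)/3.583e-06 = 45900 days.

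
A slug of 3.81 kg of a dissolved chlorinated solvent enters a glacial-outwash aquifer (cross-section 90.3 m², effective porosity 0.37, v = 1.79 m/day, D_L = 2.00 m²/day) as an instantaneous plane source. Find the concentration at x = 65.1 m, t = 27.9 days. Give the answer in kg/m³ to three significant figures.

0.00154 kg/m³

For an instantaneous plane source, C(x,t) = M/(n_e·A·√(4πDt)) · exp(−(x−vt)²/(4Dt)), with n_e·A the pore (flow) area.
Plume center vt = 1.79 × 27.9 = 49.941 m, so the well at 65.1 m is 15.159 m downgradient of the peak.
√(4πDt) = 26.48 m, giving peak height M/(n_e·A·√(4πDt)) = 3.81/(0.37 × 90.3 × 26.48) = 0.004306 kg/m³.
(x−vt)²/(4Dt) = (15.159)²/(4 × 2.00 × 27.9) = 1.030; exp(−1.030) = 0.3570.
C = 0.004306 × 0.3570 = 0.00154 kg/m³.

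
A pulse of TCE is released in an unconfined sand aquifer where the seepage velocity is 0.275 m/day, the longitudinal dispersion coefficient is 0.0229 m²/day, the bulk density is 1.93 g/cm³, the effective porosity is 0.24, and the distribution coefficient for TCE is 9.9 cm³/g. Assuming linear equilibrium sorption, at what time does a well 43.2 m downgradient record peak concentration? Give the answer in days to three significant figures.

12600 days

Retardation factor R = 1 + ρ_b·K_d/n = 1 + 1.93 × 9.9/0.24 = 80.61.
Sorption retards both mechanisms: v_R = v/R = 0.003411 m/day, D_R = D/R = 0.0002841 m²/day.
Peak time from v_R²t² + 2D_R t − x² = 0: t = (√(D_R² + v_R²x²) − D_R)/v_R².
√(D_R² + v_R²x²) = √(0.0002841² + 0.003411² × 43.2²) = 0.1474; v_R² = 1.163e-05.
t = (0.1474 − 0.0002841)/1.163e-05 = 12600 days.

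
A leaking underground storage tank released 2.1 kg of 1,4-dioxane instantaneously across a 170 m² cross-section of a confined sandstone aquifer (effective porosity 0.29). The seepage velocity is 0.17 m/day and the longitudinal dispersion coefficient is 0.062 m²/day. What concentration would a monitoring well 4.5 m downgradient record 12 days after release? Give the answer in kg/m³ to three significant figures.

For an instantaneous plane source, C(x,t) = M/(n_e·A·√(4πDt)) · exp(−(x−vt)²/(4Dt)), with n_e·A the pore (flow) area.
Plume center vt = 0.17 × 12 = 2.04 m, so the well at 4.5 m is 2.46 m downgradient of the peak.
√(4πDt) = 3.058 m, giving peak height M/(n_e·A·√(4πDt)) = 2.1/(0.29 × 170 × 3.058) = 0.01393 kg/m³.
(x−vt)²/(4Dt) = (2.46)²/(4 × 0.062 × 12) = 2.033; exp(−2.033) = 0.1309.
C = 0.01393 × 0.1309 = 0.00182 kg/m³.

0.00182 kg/m³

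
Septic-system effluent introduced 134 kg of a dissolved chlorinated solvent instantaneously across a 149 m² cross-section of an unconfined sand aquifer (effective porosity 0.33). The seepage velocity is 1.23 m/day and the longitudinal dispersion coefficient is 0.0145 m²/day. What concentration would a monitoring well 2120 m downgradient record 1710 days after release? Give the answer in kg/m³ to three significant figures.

For an instantaneous plane source, C(x,t) = M/(n_e·A·√(4πDt)) · exp(−(x−vt)²/(4Dt)), with n_e·A the pore (flow) area.
Plume center vt = 1.23 × 1710 = 2103.3 m, so the well at 2120 m is 16.7 m downgradient of the peak.
√(4πDt) = 17.65 m, giving peak height M/(n_e·A·√(4πDt)) = 134/(0.33 × 149 × 17.65) = 0.1544 kg/m³.
(x−vt)²/(4Dt) = (16.7)²/(4 × 0.0145 × 1710) = 2.812; exp(−2.812) = 0.06008.
C = 0.1544 × 0.06008 = 0.00928 kg/m³.

0.00928 kg/m³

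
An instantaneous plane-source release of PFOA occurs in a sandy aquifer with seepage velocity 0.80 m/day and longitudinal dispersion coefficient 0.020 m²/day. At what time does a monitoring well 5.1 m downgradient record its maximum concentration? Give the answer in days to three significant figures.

For the 1D instantaneous-source solution, setting ∂C/∂t = 0 at fixed x gives v²t² + 2Dt − x² = 0, so t = (√(D² + v²x²) − D)/v².
√(D² + v²x²) = √(0.020² + 0.80² × 5.1²) = 4.080; v² = 0.64.
t = (4.080 − 0.020)/0.64 = 6.34 days (vs. the pure-advection estimate x/v = 6.37 d).

6.34 days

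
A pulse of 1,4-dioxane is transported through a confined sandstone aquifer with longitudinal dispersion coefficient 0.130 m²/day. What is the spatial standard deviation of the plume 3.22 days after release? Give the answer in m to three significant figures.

Dispersive spreading gives a Gaussian with σ² = 2Dt; advection only shifts the center.
σ = √(2 × 0.130 × 3.22) = 0.915 m.

0.915 m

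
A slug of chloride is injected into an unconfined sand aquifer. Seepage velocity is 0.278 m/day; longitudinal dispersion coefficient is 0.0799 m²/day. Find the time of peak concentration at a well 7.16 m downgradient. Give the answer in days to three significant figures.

24.7 days

For the 1D instantaneous-source solution, setting ∂C/∂t = 0 at fixed x gives v²t² + 2Dt − x² = 0, so t = (√(D² + v²x²) − D)/v².
√(D² + v²x²) = √(0.0799² + 0.278² × 7.16²) = 1.992; v² = 0.077284.
t = (1.992 − 0.0799)/0.077284 = 24.7 days (vs. the pure-advection estimate x/v = 25.8 d).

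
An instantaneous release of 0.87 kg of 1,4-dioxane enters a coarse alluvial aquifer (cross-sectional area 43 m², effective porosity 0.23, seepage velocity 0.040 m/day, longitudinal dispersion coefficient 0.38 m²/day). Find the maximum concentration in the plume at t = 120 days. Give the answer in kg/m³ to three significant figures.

The peak of an instantaneous 1D plume sits at x = vt; there the Gaussian factor is 1 and C_max = M/(n_e·A·√(4πDt)), where n_e·A is the pore area the mass is dissolved in.
√(4πDt) = √(4π × 0.38 × 120) = 23.94 m, so C_max = 0.87/(0.23 × 43 × 23.94) = 0.00367 kg/m³.

0.00367 kg/m³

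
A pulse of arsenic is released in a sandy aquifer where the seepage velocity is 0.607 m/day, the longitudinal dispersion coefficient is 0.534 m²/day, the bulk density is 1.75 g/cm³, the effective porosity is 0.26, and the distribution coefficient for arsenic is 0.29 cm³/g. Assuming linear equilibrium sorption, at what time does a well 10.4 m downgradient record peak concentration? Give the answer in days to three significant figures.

Retardation factor R = 1 + ρ_b·K_d/n = 1 + 1.75 × 0.29/0.26 = 2.952.
Sorption retards both mechanisms: v_R = v/R = 0.2056 m/day, D_R = D/R = 0.1809 m²/day.
Peak time from v_R²t² + 2D_R t − x² = 0: t = (√(D_R² + v_R²x²) − D_R)/v_R².
√(D_R² + v_R²x²) = √(0.1809² + 0.2056² × 10.4²) = 2.146; v_R² = 0.04227.
t = (2.146 − 0.1809)/0.04227 = 46.5 days.

46.5 days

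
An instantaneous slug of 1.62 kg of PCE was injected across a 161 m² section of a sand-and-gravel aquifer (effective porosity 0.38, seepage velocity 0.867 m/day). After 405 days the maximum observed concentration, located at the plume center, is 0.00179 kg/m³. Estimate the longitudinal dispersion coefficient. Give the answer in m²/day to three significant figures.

At the plume center C_max = M/(n_e·A·√(4πDt)), so D = M²/(4πt·(n_e·A·C_max)²).
n_e·A·C_max = 0.38 × 161 × 0.00179 = 0.1095 kg/m.
D = 1.62²/(4π × 405 × 0.1095²) = 0.0430 m²/day.

0.0430 m²/day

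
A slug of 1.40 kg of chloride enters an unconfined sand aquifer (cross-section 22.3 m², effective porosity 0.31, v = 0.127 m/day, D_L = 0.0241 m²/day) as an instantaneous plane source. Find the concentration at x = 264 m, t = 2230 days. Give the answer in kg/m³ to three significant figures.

For an instantaneous plane source, C(x,t) = M/(n_e·A·√(4πDt)) · exp(−(x−vt)²/(4Dt)), with n_e·A the pore (flow) area.
Plume center vt = 0.127 × 2230 = 283.21 m, so the well at 264 m is 19.21 m upgradient of the peak.
√(4πDt) = 25.99 m, giving peak height M/(n_e·A·√(4πDt)) = 1.40/(0.31 × 22.3 × 25.99) = 0.007792 kg/m³.
(x−vt)²/(4Dt) = (-19.21)²/(4 × 0.0241 × 2230) = 1.717; exp(−1.717) = 0.1796.
C = 0.007792 × 0.1796 = 0.00140 kg/m³.

0.00140 kg/m³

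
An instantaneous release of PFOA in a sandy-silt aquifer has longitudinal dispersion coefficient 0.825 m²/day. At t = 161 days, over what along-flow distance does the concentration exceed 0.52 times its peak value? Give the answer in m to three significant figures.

37.3 m

The plume is Gaussian with σ = √(2Dt) = √(2 × 0.825 × 161) = 16.30 m.
C/C_peak = exp(−Δx²/(2σ²)) = 0.52 ⇒ Δx = σ·√(−2 ln 0.52) = 16.30 × 1.144 = 18.65 m.
Width = 2Δx = 37.3 m.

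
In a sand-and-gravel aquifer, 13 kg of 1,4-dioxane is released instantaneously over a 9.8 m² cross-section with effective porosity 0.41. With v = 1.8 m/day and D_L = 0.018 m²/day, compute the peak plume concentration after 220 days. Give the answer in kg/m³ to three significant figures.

0.459 kg/m³

The peak of an instantaneous 1D plume sits at x = vt; there the Gaussian factor is 1 and C_max = M/(n_e·A·√(4πDt)), where n_e·A is the pore area the mass is dissolved in.
√(4πDt) = √(4π × 0.018 × 220) = 7.054 m, so C_max = 13/(0.41 × 9.8 × 7.054) = 0.459 kg/m³.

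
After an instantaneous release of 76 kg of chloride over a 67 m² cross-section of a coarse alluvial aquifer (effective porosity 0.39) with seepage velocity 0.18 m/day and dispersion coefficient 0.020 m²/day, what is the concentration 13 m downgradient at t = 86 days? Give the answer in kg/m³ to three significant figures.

For an instantaneous plane source, C(x,t) = M/(n_e·A·√(4πDt)) · exp(−(x−vt)²/(4Dt)), with n_e·A the pore (flow) area.
Plume center vt = 0.18 × 86 = 15.48 m, so the well at 13 m is 2.48 m upgradient of the peak.
√(4πDt) = 4.649 m, giving peak height M/(n_e·A·√(4πDt)) = 76/(0.39 × 67 × 4.649) = 0.6256 kg/m³.
(x−vt)²/(4Dt) = (-2.48)²/(4 × 0.020 × 86) = 0.8940; exp(−0.8940) = 0.4090.
C = 0.6256 × 0.4090 = 0.256 kg/m³.

0.256 kg/m³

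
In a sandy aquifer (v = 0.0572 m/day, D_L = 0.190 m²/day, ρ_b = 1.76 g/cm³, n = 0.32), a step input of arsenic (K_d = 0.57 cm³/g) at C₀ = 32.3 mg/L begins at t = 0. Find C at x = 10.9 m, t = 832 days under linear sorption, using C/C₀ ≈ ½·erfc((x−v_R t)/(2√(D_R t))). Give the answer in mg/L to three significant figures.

Retardation factor R = 1 + ρ_b·K_d/n = 1 + 1.76 × 0.57/0.32 = 4.135.
Sorption retards both mechanisms: v_R = v/R = 0.01383 m/day, D_R = D/R = 0.04595 m²/day.
v_R·t = 0.01383 × 832 = 11.50656 m; 2√(D_R t) = 12.37 m; argument = (10.9 − 11.50656)/12.37 = -0.04903.
C = C₀ × ½·erfc(-0.04903) = 32.3 × 0.5276 = 17.0 mg/L.

17.0 mg/L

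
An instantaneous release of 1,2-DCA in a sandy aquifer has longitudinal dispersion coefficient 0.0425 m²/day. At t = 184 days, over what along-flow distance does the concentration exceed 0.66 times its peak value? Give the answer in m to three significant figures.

The plume is Gaussian with σ = √(2Dt) = √(2 × 0.0425 × 184) = 3.955 m.
C/C_peak = exp(−Δx²/(2σ²)) = 0.66 ⇒ Δx = σ·√(−2 ln 0.66) = 3.955 × 0.9116 = 3.605 m.
Width = 2Δx = 7.21 m.

7.21 m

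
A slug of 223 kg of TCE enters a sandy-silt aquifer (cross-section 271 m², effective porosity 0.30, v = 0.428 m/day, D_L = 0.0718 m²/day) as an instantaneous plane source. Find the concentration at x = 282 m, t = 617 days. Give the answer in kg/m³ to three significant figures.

For an instantaneous plane source, C(x,t) = M/(n_e·A·√(4πDt)) · exp(−(x−vt)²/(4Dt)), with n_e·A the pore (flow) area.
Plume center vt = 0.428 × 617 = 264.076 m, so the well at 282 m is 17.924 m downgradient of the peak.
√(4πDt) = 23.59 m, giving peak height M/(n_e·A·√(4πDt)) = 223/(0.30 × 271 × 23.59) = 0.1163 kg/m³.
(x−vt)²/(4Dt) = (17.924)²/(4 × 0.0718 × 617) = 1.813; exp(−1.813) = 0.1632.
C = 0.1163 × 0.1632 = 0.0190 kg/m³.

0.0190 kg/m³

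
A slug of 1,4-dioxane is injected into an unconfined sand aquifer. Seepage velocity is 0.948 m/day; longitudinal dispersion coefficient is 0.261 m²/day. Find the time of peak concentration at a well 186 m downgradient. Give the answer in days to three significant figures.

For the 1D instantaneous-source solution, setting ∂C/∂t = 0 at fixed x gives v²t² + 2Dt − x² = 0, so t = (√(D² + v²x²) − D)/v².
√(D² + v²x²) = √(0.261² + 0.948² × 186²) = 176.3; v² = 0.898704.
t = (176.3 − 0.261)/0.898704 = 196 days (vs. the pure-advection estimate x/v = 196 d).

196 days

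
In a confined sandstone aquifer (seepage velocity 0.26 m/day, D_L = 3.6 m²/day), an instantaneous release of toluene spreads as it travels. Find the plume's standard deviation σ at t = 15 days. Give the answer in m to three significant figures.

Dispersive spreading gives a Gaussian with σ² = 2Dt; advection only shifts the center.
σ = √(2 × 3.6 × 15) = 10.4 m.

10.4 m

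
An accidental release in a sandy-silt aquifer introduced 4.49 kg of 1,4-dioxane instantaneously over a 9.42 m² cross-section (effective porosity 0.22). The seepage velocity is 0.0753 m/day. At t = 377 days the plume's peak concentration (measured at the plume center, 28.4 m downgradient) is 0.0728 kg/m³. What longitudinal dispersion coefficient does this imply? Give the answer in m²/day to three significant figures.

0.187 m²/day

At the plume center C_max = M/(n_e·A·√(4πDt)), so D = M²/(4πt·(n_e·A·C_max)²).
n_e·A·C_max = 0.22 × 9.42 × 0.0728 = 0.1509 kg/m.
D = 4.49²/(4π × 377 × 0.1509²) = 0.187 m²/day.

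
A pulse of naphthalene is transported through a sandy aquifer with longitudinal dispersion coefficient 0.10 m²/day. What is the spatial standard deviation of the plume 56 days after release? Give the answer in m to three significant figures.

Dispersive spreading gives a Gaussian with σ² = 2Dt; advection only shifts the center.
σ = √(2 × 0.10 × 56) = 3.35 m.

3.35 m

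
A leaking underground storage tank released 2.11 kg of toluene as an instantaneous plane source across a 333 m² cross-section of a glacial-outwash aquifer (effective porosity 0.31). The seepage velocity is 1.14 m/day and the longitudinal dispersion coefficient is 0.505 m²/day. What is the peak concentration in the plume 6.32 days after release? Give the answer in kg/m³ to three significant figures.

0.00323 kg/m³

The peak of an instantaneous 1D plume sits at x = vt; there the Gaussian factor is 1 and C_max = M/(n_e·A·√(4πDt)), where n_e·A is the pore area the mass is dissolved in.
√(4πDt) = √(4π × 0.505 × 6.32) = 6.333 m, so C_max = 2.11/(0.31 × 333 × 6.333) = 0.00323 kg/m³.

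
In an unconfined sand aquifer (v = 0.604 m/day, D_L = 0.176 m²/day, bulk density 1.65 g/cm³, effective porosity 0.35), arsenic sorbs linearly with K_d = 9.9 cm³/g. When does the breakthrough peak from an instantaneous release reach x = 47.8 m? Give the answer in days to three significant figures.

3750 days

Retardation factor R = 1 + ρ_b·K_d/n = 1 + 1.65 × 9.9/0.35 = 47.67.
Sorption retards both mechanisms: v_R = v/R = 0.01267 m/day, D_R = D/R = 0.003692 m²/day.
Peak time from v_R²t² + 2D_R t − x² = 0: t = (√(D_R² + v_R²x²) − D_R)/v_R².
√(D_R² + v_R²x²) = √(0.003692² + 0.01267² × 47.8²) = 0.6056; v_R² = 0.0001605.
t = (0.6056 − 0.003692)/0.0001605 = 3750 days.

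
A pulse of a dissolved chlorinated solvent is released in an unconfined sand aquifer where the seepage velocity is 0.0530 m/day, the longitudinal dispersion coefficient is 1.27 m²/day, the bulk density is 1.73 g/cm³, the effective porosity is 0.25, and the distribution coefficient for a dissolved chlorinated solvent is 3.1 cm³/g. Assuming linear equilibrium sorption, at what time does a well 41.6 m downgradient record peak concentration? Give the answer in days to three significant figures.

Retardation factor R = 1 + ρ_b·K_d/n = 1 + 1.73 × 3.1/0.25 = 22.45.
Sorption retards both mechanisms: v_R = v/R = 0.002361 m/day, D_R = D/R = 0.05657 m²/day.
Peak time from v_R²t² + 2D_R t − x² = 0: t = (√(D_R² + v_R²x²) − D_R)/v_R².
√(D_R² + v_R²x²) = √(0.05657² + 0.002361² × 41.6²) = 0.1133; v_R² = 5.574e-06.
t = (0.1133 − 0.05657)/5.574e-06 = 10200 days.

10200 days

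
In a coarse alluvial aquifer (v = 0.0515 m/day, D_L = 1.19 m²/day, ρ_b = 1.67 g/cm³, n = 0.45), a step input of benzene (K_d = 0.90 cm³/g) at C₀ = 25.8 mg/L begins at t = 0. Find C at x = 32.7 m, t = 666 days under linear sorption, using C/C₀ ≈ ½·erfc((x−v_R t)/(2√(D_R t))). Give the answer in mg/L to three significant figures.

Retardation factor R = 1 + ρ_b·K_d/n = 1 + 1.67 × 0.90/0.45 = 4.340.
Sorption retards both mechanisms: v_R = v/R = 0.01187 m/day, D_R = D/R = 0.2742 m²/day.
v_R·t = 0.01187 × 666 = 7.90542 m; 2√(D_R t) = 27.03 m; argument = (32.7 − 7.90542)/27.03 = 0.9173.
C = C₀ × ½·erfc(0.9173) = 25.8 × 0.09727 = 2.51 mg/L.

2.51 mg/L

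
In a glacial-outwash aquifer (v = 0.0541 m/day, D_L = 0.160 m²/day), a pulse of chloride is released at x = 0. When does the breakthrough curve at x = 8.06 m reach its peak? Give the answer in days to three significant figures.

For the 1D instantaneous-source solution, setting ∂C/∂t = 0 at fixed x gives v²t² + 2Dt − x² = 0, so t = (√(D² + v²x²) − D)/v².
√(D² + v²x²) = √(0.160² + 0.0541² × 8.06²) = 0.4645; v² = 0.00292681.
t = (0.4645 − 0.160)/0.00292681 = 104 days (vs. the pure-advection estimate x/v = 149 d).

104 days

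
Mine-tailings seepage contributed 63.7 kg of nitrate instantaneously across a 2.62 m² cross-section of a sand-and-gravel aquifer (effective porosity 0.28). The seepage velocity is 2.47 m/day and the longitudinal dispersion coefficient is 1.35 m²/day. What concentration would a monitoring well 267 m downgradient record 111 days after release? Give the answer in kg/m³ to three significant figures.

1.84 kg/m³

For an instantaneous plane source, C(x,t) = M/(n_e·A·√(4πDt)) · exp(−(x−vt)²/(4Dt)), with n_e·A the pore (flow) area.
Plume center vt = 2.47 × 111 = 274.17 m, so the well at 267 m is 7.17 m upgradient of the peak.
√(4πDt) = 43.39 m, giving peak height M/(n_e·A·√(4πDt)) = 63.7/(0.28 × 2.62 × 43.39) = 2.001 kg/m³.
(x−vt)²/(4Dt) = (-7.17)²/(4 × 1.35 × 111) = 0.08577; exp(−0.08577) = 0.9178.
C = 2.001 × 0.9178 = 1.84 kg/m³.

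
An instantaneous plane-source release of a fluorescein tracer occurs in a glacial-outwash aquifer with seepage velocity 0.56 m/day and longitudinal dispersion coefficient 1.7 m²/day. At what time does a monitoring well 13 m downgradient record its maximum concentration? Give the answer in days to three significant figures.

18.4 days

For the 1D instantaneous-source solution, setting ∂C/∂t = 0 at fixed x gives v²t² + 2Dt − x² = 0, so t = (√(D² + v²x²) − D)/v².
√(D² + v²x²) = √(1.7² + 0.56² × 13²) = 7.476; v² = 0.3136.
t = (7.476 − 1.7)/0.3136 = 18.4 days (vs. the pure-advection estimate x/v = 23.2 d).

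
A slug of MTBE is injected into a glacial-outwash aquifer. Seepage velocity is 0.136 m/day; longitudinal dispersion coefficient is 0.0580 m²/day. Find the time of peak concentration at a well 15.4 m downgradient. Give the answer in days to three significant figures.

110 days

For the 1D instantaneous-source solution, setting ∂C/∂t = 0 at fixed x gives v²t² + 2Dt − x² = 0, so t = (√(D² + v²x²) − D)/v².
√(D² + v²x²) = √(0.0580² + 0.136² × 15.4²) = 2.095; v² = 0.018496.
t = (2.095 − 0.0580)/0.018496 = 110 days (vs. the pure-advection estimate x/v = 113 d).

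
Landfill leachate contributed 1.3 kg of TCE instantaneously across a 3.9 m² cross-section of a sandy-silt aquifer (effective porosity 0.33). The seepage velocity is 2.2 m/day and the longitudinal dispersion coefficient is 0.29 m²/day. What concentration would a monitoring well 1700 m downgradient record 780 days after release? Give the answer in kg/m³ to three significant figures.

For an instantaneous plane source, C(x,t) = M/(n_e·A·√(4πDt)) · exp(−(x−vt)²/(4Dt)), with n_e·A the pore (flow) area.
Plume center vt = 2.2 × 780 = 1716 m, so the well at 1700 m is 16 m upgradient of the peak.
√(4πDt) = 53.32 m, giving peak height M/(n_e·A·√(4πDt)) = 1.3/(0.33 × 3.9 × 53.32) = 0.01894 kg/m³.
(x−vt)²/(4Dt) = (-16)²/(4 × 0.29 × 780) = 0.2829; exp(−0.2829) = 0.7536.
C = 0.01894 × 0.7536 = 0.0143 kg/m³.

0.0143 kg/m³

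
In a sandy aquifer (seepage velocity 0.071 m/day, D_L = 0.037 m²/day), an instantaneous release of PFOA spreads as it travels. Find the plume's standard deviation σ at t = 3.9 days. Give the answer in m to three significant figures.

Dispersive spreading gives a Gaussian with σ² = 2Dt; advection only shifts the center.
σ = √(2 × 0.037 × 3.9) = 0.537 m.

0.537 m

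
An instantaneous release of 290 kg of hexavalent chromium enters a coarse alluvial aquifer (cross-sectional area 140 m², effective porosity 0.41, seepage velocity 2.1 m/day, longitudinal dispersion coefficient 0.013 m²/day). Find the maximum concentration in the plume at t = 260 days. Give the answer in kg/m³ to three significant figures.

0.775 kg/m³

The peak of an instantaneous 1D plume sits at x = vt; there the Gaussian factor is 1 and C_max = M/(n_e·A·√(4πDt)), where n_e·A is the pore area the mass is dissolved in.
√(4πDt) = √(4π × 0.013 × 260) = 6.517 m, so C_max = 290/(0.41 × 140 × 6.517) = 0.775 kg/m³.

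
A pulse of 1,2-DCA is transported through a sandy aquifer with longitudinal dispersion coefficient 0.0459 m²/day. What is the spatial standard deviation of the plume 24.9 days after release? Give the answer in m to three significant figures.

1.51 m

Dispersive spreading gives a Gaussian with σ² = 2Dt; advection only shifts the center.
σ = √(2 × 0.0459 × 24.9) = 1.51 m.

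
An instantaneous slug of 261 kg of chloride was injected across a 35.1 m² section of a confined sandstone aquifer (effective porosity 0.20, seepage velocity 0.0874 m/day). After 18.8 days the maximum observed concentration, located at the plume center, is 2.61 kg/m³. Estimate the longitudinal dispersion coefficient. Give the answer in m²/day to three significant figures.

0.859 m²/day

At the plume center C_max = M/(n_e·A·√(4πDt)), so D = M²/(4πt·(n_e·A·C_max)²).
n_e·A·C_max = 0.20 × 35.1 × 2.61 = 18.32 kg/m.
D = 261²/(4π × 18.8 × 18.32²) = 0.859 m²/day.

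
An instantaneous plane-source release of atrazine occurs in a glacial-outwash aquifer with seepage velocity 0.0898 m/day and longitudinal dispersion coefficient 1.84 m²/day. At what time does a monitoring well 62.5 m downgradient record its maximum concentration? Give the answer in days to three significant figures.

For the 1D instantaneous-source solution, setting ∂C/∂t = 0 at fixed x gives v²t² + 2Dt − x² = 0, so t = (√(D² + v²x²) − D)/v².
√(D² + v²x²) = √(1.84² + 0.0898² × 62.5²) = 5.906; v² = 0.00806404.
t = (5.906 − 1.84)/0.00806404 = 504 days (vs. the pure-advection estimate x/v = 696 d).

504 days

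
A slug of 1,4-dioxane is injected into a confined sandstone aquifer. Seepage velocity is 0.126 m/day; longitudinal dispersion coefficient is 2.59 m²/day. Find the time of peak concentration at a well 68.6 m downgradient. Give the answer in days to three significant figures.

For the 1D instantaneous-source solution, setting ∂C/∂t = 0 at fixed x gives v²t² + 2Dt − x² = 0, so t = (√(D² + v²x²) − D)/v².
√(D² + v²x²) = √(2.59² + 0.126² × 68.6²) = 9.023; v² = 0.015876.
t = (9.023 − 2.59)/0.015876 = 405 days (vs. the pure-advection estimate x/v = 544 d).

405 days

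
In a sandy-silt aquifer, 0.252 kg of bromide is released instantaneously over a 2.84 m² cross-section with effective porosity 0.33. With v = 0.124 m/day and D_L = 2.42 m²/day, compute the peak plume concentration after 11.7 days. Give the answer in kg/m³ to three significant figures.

The peak of an instantaneous 1D plume sits at x = vt; there the Gaussian factor is 1 and C_max = M/(n_e·A·√(4πDt)), where n_e·A is the pore area the mass is dissolved in.
√(4πDt) = √(4π × 2.42 × 11.7) = 18.86 m, so C_max = 0.252/(0.33 × 2.84 × 18.86) = 0.0143 kg/m³.

0.0143 kg/m³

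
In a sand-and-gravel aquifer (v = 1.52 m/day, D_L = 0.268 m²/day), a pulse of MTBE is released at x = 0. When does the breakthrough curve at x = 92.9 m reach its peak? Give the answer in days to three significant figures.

For the 1D instantaneous-source solution, setting ∂C/∂t = 0 at fixed x gives v²t² + 2Dt − x² = 0, so t = (√(D² + v²x²) − D)/v².
√(D² + v²x²) = √(0.268² + 1.52² × 92.9²) = 141.2; v² = 2.3104.
t = (141.2 − 0.268)/2.3104 = 61.0 days (vs. the pure-advection estimate x/v = 61.1 d).

61.0 days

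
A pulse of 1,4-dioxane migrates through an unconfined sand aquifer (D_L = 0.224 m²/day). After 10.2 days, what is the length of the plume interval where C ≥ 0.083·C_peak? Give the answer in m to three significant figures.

The plume is Gaussian with σ = √(2Dt) = √(2 × 0.224 × 10.2) = 2.138 m.
C/C_peak = exp(−Δx²/(2σ²)) = 0.083 ⇒ Δx = σ·√(−2 ln 0.083) = 2.138 × 2.231 = 4.770 m.
Width = 2Δx = 9.54 m.

9.54 m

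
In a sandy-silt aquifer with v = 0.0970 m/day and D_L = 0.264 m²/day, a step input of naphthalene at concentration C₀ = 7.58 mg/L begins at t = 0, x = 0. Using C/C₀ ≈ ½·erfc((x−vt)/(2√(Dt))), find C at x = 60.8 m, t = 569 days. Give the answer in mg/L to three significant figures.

For a continuous step input, C/C₀ ≈ ½·erfc((x−vt)/(2√(Dt))).
vt = 0.0970 × 569 = 55.193 m and 2√(Dt) = 2√(0.264 × 569) = 24.51 m.
Argument (x−vt)/(2√(Dt)) = (60.8 − 55.193)/24.51 = 0.2288; ½·erfc(0.2288) = 0.3731.
C = 7.58 × 0.3731 = 2.83 mg/L.

2.83 mg/L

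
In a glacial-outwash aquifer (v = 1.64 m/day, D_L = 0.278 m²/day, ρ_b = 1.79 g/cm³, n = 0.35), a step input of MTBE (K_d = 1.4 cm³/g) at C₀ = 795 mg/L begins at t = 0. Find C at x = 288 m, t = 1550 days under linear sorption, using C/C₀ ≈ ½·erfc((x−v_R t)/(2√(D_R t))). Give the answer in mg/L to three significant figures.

786 mg/L

Retardation factor R = 1 + ρ_b·K_d/n = 1 + 1.79 × 1.4/0.35 = 8.160.
Sorption retards both mechanisms: v_R = v/R = 0.2010 m/day, D_R = D/R = 0.03407 m²/day.
v_R·t = 0.2010 × 1550 = 311.55 m; 2√(D_R t) = 14.53 m; argument = (288 − 311.55)/14.53 = -1.621.
C = C₀ × ½·erfc(-1.621) = 795 × 0.9891 = 786 mg/L.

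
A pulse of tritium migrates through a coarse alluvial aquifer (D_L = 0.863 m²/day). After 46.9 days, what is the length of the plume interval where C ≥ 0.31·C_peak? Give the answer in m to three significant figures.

The plume is Gaussian with σ = √(2Dt) = √(2 × 0.863 × 46.9) = 8.997 m.
C/C_peak = exp(−Δx²/(2σ²)) = 0.31 ⇒ Δx = σ·√(−2 ln 0.31) = 8.997 × 1.530 = 13.77 m.
Width = 2Δx = 27.5 m.

27.5 m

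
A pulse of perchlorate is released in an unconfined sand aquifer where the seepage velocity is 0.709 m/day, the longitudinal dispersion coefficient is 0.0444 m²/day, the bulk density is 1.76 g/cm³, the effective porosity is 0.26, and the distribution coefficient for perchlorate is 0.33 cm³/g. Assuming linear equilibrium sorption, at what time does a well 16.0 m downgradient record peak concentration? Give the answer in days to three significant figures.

Retardation factor R = 1 + ρ_b·K_d/n = 1 + 1.76 × 0.33/0.26 = 3.234.
Sorption retards both mechanisms: v_R = v/R = 0.2192 m/day, D_R = D/R = 0.01373 m²/day.
Peak time from v_R²t² + 2D_R t − x² = 0: t = (√(D_R² + v_R²x²) − D_R)/v_R².
√(D_R² + v_R²x²) = √(0.01373² + 0.2192² × 16.0²) = 3.507; v_R² = 0.04805.
t = (3.507 − 0.01373)/0.04805 = 72.7 days.

72.7 days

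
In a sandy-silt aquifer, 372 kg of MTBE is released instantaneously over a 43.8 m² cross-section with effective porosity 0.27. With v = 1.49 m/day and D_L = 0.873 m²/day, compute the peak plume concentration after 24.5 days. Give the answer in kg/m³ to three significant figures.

The peak of an instantaneous 1D plume sits at x = vt; there the Gaussian factor is 1 and C_max = M/(n_e·A·√(4πDt)), where n_e·A is the pore area the mass is dissolved in.
√(4πDt) = √(4π × 0.873 × 24.5) = 16.39 m, so C_max = 372/(0.27 × 43.8 × 16.39) = 1.92 kg/m³.

1.92 kg/m³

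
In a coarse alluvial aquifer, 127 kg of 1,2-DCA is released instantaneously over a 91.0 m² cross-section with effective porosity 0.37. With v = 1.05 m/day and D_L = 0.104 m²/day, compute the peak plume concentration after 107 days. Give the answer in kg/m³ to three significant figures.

0.319 kg/m³

The peak of an instantaneous 1D plume sits at x = vt; there the Gaussian factor is 1 and C_max = M/(n_e·A·√(4πDt)), where n_e·A is the pore area the mass is dissolved in.
√(4πDt) = √(4π × 0.104 × 107) = 11.83 m, so C_max = 127/(0.37 × 91.0 × 11.83) = 0.319 kg/m³.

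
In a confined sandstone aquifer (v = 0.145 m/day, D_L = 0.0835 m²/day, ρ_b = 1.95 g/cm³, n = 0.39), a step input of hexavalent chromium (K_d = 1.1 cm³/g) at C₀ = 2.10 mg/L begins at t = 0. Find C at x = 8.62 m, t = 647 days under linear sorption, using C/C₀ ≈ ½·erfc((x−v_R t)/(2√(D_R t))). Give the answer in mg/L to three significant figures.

1.94 mg/L

Retardation factor R = 1 + ρ_b·K_d/n = 1 + 1.95 × 1.1/0.39 = 6.500.
Sorption retards both mechanisms: v_R = v/R = 0.02231 m/day, D_R = D/R = 0.01285 m²/day.
v_R·t = 0.02231 × 647 = 14.43457 m; 2√(D_R t) = 5.767 m; argument = (8.62 − 14.43457)/5.767 = -1.008.
C = C₀ × ½·erfc(-1.008) = 2.10 × 0.9230 = 1.94 mg/L.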